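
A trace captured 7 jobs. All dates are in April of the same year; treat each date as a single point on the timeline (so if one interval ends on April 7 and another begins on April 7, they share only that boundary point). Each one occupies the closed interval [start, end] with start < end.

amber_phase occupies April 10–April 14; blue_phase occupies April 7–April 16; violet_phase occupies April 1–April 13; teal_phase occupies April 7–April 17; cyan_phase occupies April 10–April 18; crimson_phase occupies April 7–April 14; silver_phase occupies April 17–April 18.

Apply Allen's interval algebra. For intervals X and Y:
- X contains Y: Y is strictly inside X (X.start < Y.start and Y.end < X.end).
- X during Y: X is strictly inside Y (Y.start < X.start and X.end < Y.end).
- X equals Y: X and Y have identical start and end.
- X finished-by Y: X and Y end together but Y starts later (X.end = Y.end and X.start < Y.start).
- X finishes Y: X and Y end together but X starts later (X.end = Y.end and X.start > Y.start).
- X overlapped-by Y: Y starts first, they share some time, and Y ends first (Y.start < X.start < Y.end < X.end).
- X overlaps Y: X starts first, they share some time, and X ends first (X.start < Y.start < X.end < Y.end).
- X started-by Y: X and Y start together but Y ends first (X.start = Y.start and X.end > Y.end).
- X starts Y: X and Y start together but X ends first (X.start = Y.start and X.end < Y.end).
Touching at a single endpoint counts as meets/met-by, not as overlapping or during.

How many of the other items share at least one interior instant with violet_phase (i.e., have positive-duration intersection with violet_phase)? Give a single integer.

5

Target violet_phase = [April 1, April 13].
amber_phase [April 10, April 14] → overlapped-by → counts.
blue_phase [April 7, April 16] → overlapped-by → counts.
crimson_phase [April 7, April 14] → overlapped-by → counts.
cyan_phase [April 10, April 18] → overlapped-by → counts.
silver_phase [April 17, April 18] → after → no.
teal_phase [April 7, April 17] → overlapped-by → counts.
Total: 5.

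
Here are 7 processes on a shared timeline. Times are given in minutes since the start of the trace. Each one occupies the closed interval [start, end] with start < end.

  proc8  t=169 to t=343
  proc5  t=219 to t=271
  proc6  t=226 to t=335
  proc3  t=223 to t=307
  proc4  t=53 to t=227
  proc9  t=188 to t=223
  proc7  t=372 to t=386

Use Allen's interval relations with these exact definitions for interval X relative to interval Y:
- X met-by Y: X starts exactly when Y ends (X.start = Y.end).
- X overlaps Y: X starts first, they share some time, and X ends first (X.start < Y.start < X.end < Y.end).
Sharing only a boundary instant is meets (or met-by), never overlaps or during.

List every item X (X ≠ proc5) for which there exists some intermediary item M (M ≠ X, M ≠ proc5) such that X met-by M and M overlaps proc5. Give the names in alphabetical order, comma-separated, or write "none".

proc3

Target proc5 = [t=219, t=271].
Intermediaries M with M overlaps proc5: proc4, proc9.
Via proc4 — items with X met-by proc4: none.
Via proc9 — items with X met-by proc9: proc3.
Union: proc3.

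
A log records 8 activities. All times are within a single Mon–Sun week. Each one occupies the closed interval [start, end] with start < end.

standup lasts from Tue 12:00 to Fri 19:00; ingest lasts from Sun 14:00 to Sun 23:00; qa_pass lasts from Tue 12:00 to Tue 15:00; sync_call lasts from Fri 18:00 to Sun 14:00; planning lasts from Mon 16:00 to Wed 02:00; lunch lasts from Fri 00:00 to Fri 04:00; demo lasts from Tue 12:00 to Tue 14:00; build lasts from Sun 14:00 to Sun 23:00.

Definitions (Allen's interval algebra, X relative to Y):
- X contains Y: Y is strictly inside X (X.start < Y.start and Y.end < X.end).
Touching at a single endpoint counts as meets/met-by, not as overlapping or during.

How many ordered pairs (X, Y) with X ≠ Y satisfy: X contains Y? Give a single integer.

Checking all 56 ordered pairs for relation 'contains'; matching pairs in alphabetical order:
(planning, demo): planning contains demo ✓
(planning, qa_pass): planning contains qa_pass ✓
(standup, lunch): standup contains lunch ✓
Count: 3.

3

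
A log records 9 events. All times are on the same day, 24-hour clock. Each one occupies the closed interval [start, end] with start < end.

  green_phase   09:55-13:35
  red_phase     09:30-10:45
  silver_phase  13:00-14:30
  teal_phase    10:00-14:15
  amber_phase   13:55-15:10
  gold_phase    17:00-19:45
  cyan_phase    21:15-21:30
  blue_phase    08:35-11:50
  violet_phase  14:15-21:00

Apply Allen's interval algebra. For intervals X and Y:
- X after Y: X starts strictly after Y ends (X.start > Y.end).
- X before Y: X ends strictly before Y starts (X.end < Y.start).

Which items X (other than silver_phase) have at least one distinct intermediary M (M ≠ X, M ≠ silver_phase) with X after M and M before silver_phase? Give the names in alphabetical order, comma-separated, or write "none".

amber_phase, cyan_phase, gold_phase, violet_phase

Target silver_phase = [13:00, 14:30].
Intermediaries M with M before silver_phase: blue_phase, red_phase.
Via blue_phase — items with X after blue_phase: amber_phase, cyan_phase, gold_phase, violet_phase.
Via red_phase — items with X after red_phase: amber_phase, cyan_phase, gold_phase, violet_phase.
Union: amber_phase, cyan_phase, gold_phase, violet_phase.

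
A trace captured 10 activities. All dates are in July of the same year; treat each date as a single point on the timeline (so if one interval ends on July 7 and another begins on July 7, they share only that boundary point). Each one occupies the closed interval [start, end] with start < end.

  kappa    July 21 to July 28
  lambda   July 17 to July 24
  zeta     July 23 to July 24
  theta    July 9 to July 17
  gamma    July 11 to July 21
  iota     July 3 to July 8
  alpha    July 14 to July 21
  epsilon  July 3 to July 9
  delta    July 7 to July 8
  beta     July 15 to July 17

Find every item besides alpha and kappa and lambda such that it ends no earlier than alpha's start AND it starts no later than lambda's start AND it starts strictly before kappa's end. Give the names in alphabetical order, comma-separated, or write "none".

Conditions: its end is no earlier than alpha's start (X.end >= July 14) AND its start is no later than lambda's start (X.start <= July 17) AND its start is strictly before kappa's end (X.start < July 28).
beta: end July 17 >= July 14? ✓; start July 15 <= July 17? ✓; start July 15 < July 28? ✓ → yes.
delta: end July 8 >= July 14? ✗; start July 7 <= July 17? ✓; start July 7 < July 28? ✓ → no.
epsilon: end July 9 >= July 14? ✗; start July 3 <= July 17? ✓; start July 3 < July 28? ✓ → no.
gamma: end July 21 >= July 14? ✓; start July 11 <= July 17? ✓; start July 11 < July 28? ✓ → yes.
iota: end July 8 >= July 14? ✗; start July 3 <= July 17? ✓; start July 3 < July 28? ✓ → no.
theta: end July 17 >= July 14? ✓; start July 9 <= July 17? ✓; start July 9 < July 28? ✓ → yes.
zeta: end July 24 >= July 14? ✓; start July 23 <= July 17? ✗; start July 23 < July 28? ✓ → no.
Result: beta, gamma, theta.

beta, gamma, theta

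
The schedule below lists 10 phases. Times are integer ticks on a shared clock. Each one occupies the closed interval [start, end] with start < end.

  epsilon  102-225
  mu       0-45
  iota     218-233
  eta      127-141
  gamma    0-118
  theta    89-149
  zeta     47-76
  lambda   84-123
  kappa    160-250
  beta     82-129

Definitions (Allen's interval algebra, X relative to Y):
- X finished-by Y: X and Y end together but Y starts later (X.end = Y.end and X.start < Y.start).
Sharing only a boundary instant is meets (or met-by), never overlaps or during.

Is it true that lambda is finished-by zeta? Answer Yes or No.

lambda = [84, 123], zeta = [47, 76].
Actual relation of lambda to zeta: after.
Asked whether 'finished-by' holds → No.

No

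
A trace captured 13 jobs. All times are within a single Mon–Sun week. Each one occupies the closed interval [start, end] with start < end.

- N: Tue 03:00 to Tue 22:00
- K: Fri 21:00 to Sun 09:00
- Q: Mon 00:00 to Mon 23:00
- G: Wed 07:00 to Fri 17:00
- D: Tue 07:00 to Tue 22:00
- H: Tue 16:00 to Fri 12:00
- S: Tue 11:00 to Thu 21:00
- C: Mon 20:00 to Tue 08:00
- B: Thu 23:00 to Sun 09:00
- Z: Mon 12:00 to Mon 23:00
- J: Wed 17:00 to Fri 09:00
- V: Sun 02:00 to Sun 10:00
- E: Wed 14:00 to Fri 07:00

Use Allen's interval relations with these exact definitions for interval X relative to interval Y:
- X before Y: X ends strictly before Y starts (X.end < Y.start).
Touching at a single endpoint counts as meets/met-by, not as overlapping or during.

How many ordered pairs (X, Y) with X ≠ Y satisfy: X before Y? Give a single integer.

Checking all 156 ordered pairs for relation 'before'; matching pairs in alphabetical order:
(C, B): C before B ✓
(C, E): C before E ✓
(C, G): C before G ✓
(C, H): C before H ✓
(C, J): C before J ✓
(C, K): C before K ✓
(C, S): C before S ✓
(C, V): C before V ✓
(D, B): D before B ✓
(D, E): D before E ✓
(D, G): D before G ✓
(D, J): D before J ✓
(D, K): D before K ✓
(D, V): D before V ✓
(E, K): E before K ✓
(E, V): E before V ✓
(G, K): G before K ✓
(G, V): G before V ✓
(H, K): H before K ✓
(H, V): H before V ✓
(J, K): J before K ✓
(J, V): J before V ✓
(N, B): N before B ✓
(N, E): N before E ✓
... plus 27 further pairs not listed.
Count: 51.

51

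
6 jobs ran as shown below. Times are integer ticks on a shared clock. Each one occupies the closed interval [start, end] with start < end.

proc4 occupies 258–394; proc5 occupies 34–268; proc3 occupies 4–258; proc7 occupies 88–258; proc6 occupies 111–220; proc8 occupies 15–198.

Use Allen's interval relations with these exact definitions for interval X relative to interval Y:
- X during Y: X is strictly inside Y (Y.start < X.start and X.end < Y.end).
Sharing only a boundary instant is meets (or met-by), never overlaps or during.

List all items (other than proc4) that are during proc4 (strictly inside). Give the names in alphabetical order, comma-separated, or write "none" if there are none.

none

Target proc4 = [258, 394].
proc3 [4, 258] → meets → no.
proc5 [34, 268] → overlaps → no.
proc6 [111, 220] → before → no.
proc7 [88, 258] → meets → no.
proc8 [15, 198] → before → no.
Result: none.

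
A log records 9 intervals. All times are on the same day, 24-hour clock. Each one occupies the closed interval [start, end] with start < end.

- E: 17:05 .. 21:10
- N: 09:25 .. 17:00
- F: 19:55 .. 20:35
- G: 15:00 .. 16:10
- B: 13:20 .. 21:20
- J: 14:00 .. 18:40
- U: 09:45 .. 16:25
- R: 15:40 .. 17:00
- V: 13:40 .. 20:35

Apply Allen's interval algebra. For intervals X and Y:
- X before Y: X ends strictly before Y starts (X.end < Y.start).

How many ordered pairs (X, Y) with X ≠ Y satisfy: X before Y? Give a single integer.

9

Checking all 72 ordered pairs for relation 'before'; matching pairs in alphabetical order:
(G, E): G before E ✓
(G, F): G before F ✓
(J, F): J before F ✓
(N, E): N before E ✓
(N, F): N before F ✓
(R, E): R before E ✓
(R, F): R before F ✓
(U, E): U before E ✓
(U, F): U before F ✓
Count: 9.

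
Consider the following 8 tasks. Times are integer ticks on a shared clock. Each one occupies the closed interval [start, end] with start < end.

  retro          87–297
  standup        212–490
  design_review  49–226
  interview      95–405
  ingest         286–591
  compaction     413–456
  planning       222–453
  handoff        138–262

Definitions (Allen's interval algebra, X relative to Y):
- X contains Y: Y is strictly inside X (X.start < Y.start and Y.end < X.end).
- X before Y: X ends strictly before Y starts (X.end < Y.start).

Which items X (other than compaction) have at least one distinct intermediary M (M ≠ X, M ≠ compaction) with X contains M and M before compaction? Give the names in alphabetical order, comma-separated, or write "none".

interview, retro

Target compaction = [413, 456].
Intermediaries M with M before compaction: design_review, handoff, interview, retro.
Via design_review — items with X contains design_review: none.
Via handoff — items with X contains handoff: interview, retro.
Via interview — items with X contains interview: none.
Via retro — items with X contains retro: none.
Union: interview, retro.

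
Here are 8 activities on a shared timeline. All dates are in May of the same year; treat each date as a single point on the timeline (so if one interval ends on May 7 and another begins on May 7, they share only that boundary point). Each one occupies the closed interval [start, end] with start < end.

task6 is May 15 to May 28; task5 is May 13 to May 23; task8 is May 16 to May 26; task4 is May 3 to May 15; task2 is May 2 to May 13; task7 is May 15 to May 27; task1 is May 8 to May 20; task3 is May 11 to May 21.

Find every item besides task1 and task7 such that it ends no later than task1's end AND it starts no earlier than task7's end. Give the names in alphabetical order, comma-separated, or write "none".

none

Conditions: its end is no later than task1's end (X.end <= May 20) AND its start is no earlier than task7's end (X.start >= May 27).
task2: end May 13 <= May 20? ✓; start May 2 >= May 27? ✗ → no.
task3: end May 21 <= May 20? ✗; start May 11 >= May 27? ✗ → no.
task4: end May 15 <= May 20? ✓; start May 3 >= May 27? ✗ → no.
task5: end May 23 <= May 20? ✗; start May 13 >= May 27? ✗ → no.
task6: end May 28 <= May 20? ✗; start May 15 >= May 27? ✗ → no.
task8: end May 26 <= May 20? ✗; start May 16 >= May 27? ✗ → no.
Result: none.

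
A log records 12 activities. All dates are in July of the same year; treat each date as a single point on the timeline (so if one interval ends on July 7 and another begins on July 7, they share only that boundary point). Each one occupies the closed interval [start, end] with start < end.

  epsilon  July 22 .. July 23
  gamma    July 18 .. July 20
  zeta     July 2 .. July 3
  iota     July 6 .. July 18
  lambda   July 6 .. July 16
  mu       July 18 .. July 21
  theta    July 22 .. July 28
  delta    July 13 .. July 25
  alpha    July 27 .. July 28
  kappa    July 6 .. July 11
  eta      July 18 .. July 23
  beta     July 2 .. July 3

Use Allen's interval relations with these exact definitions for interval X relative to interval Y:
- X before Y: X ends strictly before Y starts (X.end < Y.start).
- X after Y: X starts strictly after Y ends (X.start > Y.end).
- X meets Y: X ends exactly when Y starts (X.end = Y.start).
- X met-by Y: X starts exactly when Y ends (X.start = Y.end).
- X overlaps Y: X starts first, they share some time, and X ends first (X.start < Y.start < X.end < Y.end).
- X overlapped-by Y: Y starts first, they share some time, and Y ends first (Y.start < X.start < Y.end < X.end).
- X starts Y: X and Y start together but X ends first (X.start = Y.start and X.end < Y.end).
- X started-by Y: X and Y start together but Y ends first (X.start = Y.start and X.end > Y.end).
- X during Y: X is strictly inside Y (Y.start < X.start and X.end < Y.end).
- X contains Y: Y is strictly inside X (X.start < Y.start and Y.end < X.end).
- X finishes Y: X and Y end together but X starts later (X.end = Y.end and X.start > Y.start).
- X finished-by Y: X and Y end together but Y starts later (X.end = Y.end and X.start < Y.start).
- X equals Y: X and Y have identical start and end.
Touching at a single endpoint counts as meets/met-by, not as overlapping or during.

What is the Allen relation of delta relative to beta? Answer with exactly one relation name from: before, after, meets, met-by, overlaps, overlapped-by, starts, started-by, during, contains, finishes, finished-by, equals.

after

delta = [July 13, July 25]; beta = [July 2, July 3].
Compare endpoints: delta.start > beta.start, delta.start > beta.end, delta.end > beta.start, delta.end > beta.end.
That pattern is 'after'.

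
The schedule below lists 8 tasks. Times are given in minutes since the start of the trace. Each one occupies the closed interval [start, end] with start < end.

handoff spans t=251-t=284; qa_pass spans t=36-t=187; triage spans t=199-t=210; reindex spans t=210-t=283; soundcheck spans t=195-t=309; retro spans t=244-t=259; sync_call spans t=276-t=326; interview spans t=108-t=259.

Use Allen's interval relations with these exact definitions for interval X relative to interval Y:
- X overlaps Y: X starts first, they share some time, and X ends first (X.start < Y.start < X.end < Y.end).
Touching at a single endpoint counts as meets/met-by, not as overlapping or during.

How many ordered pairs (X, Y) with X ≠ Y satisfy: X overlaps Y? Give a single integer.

Checking all 56 ordered pairs for relation 'overlaps'; matching pairs in alphabetical order:
(handoff, sync_call): handoff overlaps sync_call ✓
(interview, handoff): interview overlaps handoff ✓
(interview, reindex): interview overlaps reindex ✓
(interview, soundcheck): interview overlaps soundcheck ✓
(qa_pass, interview): qa_pass overlaps interview ✓
(reindex, handoff): reindex overlaps handoff ✓
(reindex, sync_call): reindex overlaps sync_call ✓
(retro, handoff): retro overlaps handoff ✓
(soundcheck, sync_call): soundcheck overlaps sync_call ✓
Count: 9.

9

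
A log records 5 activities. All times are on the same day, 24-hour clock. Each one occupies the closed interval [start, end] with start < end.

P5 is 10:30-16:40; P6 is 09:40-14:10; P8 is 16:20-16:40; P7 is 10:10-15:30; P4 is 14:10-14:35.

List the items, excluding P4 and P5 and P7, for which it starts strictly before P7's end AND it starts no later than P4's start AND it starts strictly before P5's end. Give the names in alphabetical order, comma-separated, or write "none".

P6

Conditions: its start is strictly before P7's end (X.start < 15:30) AND its start is no later than P4's start (X.start <= 14:10) AND its start is strictly before P5's end (X.start < 16:40).
P6: start 09:40 < 15:30? ✓; start 09:40 <= 14:10? ✓; start 09:40 < 16:40? ✓ → yes.
P8: start 16:20 < 15:30? ✗; start 16:20 <= 14:10? ✗; start 16:20 < 16:40? ✓ → no.
Result: P6.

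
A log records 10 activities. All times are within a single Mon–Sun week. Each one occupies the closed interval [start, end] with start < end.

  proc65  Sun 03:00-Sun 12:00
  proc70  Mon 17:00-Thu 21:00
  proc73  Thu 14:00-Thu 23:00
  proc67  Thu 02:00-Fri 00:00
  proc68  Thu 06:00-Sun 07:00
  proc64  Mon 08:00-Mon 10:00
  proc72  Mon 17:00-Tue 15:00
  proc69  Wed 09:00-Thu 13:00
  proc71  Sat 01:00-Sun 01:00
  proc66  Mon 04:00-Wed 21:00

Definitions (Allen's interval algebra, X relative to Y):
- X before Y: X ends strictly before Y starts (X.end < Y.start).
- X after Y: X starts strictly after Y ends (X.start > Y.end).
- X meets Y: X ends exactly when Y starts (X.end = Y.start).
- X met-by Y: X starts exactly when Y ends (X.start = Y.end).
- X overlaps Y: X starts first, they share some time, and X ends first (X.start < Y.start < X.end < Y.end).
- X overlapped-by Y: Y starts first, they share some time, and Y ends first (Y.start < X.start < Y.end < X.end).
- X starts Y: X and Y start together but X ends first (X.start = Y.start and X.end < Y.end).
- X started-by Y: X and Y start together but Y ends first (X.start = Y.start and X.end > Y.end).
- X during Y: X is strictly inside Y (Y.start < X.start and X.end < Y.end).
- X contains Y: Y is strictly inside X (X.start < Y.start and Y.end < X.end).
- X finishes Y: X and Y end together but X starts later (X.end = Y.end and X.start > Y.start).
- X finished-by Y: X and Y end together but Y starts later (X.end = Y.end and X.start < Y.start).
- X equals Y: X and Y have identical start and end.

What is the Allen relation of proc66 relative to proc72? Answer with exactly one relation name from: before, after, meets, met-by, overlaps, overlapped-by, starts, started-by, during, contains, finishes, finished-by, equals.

contains

proc66 = [Mon 04:00, Wed 21:00]; proc72 = [Mon 17:00, Tue 15:00].
Compare endpoints: proc66.start < proc72.start, proc66.start < proc72.end, proc66.end > proc72.start, proc66.end > proc72.end.
That pattern is 'contains'.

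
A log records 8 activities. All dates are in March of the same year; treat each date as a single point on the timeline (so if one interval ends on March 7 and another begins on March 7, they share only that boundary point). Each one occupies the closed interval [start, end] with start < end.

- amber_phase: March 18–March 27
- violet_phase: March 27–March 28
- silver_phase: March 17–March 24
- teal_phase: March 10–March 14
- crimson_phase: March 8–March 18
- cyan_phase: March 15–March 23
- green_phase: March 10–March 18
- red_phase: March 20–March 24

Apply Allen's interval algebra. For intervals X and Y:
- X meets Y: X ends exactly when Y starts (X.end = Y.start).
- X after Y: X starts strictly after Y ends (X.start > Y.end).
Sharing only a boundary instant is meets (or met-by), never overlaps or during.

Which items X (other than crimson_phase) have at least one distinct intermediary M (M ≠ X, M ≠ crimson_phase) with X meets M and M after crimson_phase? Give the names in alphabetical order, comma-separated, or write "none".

Target crimson_phase = [March 8, March 18].
Intermediaries M with M after crimson_phase: red_phase, violet_phase.
Via red_phase — items with X meets red_phase: none.
Via violet_phase — items with X meets violet_phase: amber_phase.
Union: amber_phase.

amber_phase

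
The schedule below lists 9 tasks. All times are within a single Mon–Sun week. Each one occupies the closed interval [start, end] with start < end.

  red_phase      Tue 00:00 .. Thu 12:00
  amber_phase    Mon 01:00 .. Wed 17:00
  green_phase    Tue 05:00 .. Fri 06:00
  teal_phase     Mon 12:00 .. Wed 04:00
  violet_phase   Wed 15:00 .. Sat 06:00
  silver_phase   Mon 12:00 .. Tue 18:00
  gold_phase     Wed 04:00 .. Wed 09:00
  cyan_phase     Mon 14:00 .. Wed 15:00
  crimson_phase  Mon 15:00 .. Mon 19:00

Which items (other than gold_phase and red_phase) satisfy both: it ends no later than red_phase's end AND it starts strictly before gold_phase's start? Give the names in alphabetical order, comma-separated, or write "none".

amber_phase, crimson_phase, cyan_phase, silver_phase, teal_phase

Conditions: its end is no later than red_phase's end (X.end <= Thu 12:00) AND its start is strictly before gold_phase's start (X.start < Wed 04:00).
amber_phase: end Wed 17:00 <= Thu 12:00? ✓; start Mon 01:00 < Wed 04:00? ✓ → yes.
crimson_phase: end Mon 19:00 <= Thu 12:00? ✓; start Mon 15:00 < Wed 04:00? ✓ → yes.
cyan_phase: end Wed 15:00 <= Thu 12:00? ✓; start Mon 14:00 < Wed 04:00? ✓ → yes.
green_phase: end Fri 06:00 <= Thu 12:00? ✗; start Tue 05:00 < Wed 04:00? ✓ → no.
silver_phase: end Tue 18:00 <= Thu 12:00? ✓; start Mon 12:00 < Wed 04:00? ✓ → yes.
teal_phase: end Wed 04:00 <= Thu 12:00? ✓; start Mon 12:00 < Wed 04:00? ✓ → yes.
violet_phase: end Sat 06:00 <= Thu 12:00? ✗; start Wed 15:00 < Wed 04:00? ✗ → no.
Result: amber_phase, crimson_phase, cyan_phase, silver_phase, teal_phase.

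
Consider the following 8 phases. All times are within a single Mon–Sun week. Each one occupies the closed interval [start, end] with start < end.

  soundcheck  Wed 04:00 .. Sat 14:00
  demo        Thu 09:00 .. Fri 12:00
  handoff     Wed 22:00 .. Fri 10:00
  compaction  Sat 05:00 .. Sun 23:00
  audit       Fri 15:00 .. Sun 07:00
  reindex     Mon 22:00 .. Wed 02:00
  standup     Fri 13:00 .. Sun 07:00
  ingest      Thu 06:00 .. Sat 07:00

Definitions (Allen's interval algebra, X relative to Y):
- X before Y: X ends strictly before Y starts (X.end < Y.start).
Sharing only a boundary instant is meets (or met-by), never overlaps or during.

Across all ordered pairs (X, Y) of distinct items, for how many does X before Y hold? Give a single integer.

Checking all 56 ordered pairs for relation 'before'; matching pairs in alphabetical order:
(demo, audit): demo before audit ✓
(demo, compaction): demo before compaction ✓
(demo, standup): demo before standup ✓
(handoff, audit): handoff before audit ✓
(handoff, compaction): handoff before compaction ✓
(handoff, standup): handoff before standup ✓
(reindex, audit): reindex before audit ✓
(reindex, compaction): reindex before compaction ✓
(reindex, demo): reindex before demo ✓
(reindex, handoff): reindex before handoff ✓
(reindex, ingest): reindex before ingest ✓
(reindex, soundcheck): reindex before soundcheck ✓
(reindex, standup): reindex before standup ✓
Count: 13.

13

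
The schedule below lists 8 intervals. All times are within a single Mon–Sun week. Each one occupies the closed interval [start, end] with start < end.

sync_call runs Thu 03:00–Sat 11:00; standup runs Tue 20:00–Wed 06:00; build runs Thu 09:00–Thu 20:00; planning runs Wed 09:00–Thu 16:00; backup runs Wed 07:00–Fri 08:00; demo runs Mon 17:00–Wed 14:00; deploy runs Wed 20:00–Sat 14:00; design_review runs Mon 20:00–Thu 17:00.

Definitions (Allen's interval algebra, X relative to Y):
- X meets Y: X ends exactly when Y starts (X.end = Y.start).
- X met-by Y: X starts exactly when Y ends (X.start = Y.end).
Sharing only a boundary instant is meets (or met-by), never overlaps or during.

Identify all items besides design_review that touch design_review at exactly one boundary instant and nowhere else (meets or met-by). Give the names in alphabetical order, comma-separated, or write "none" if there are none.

Target design_review = [Mon 20:00, Thu 17:00].
backup [Wed 07:00, Fri 08:00] → overlapped-by → no.
build [Thu 09:00, Thu 20:00] → overlapped-by → no.
demo [Mon 17:00, Wed 14:00] → overlaps → no.
deploy [Wed 20:00, Sat 14:00] → overlapped-by → no.
planning [Wed 09:00, Thu 16:00] → during → no.
standup [Tue 20:00, Wed 06:00] → during → no.
sync_call [Thu 03:00, Sat 11:00] → overlapped-by → no.
Result: none.

none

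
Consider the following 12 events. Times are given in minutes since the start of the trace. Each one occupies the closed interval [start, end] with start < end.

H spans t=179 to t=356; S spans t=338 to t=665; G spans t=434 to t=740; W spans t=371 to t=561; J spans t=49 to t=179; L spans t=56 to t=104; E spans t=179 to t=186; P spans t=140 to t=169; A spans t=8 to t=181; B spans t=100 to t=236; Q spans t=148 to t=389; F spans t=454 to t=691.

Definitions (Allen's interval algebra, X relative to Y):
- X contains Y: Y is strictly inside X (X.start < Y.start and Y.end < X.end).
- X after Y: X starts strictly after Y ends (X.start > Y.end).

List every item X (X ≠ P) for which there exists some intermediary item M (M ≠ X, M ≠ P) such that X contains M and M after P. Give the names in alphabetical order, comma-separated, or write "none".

B, G, Q, S

Target P = [t=140, t=169].
Intermediaries M with M after P: E, F, G, H, S, W.
Via E — items with X contains E: B, Q.
Via F — items with X contains F: G.
Via G — items with X contains G: none.
Via H — items with X contains H: Q.
Via S — items with X contains S: none.
Via W — items with X contains W: S.
Union: B, G, Q, S.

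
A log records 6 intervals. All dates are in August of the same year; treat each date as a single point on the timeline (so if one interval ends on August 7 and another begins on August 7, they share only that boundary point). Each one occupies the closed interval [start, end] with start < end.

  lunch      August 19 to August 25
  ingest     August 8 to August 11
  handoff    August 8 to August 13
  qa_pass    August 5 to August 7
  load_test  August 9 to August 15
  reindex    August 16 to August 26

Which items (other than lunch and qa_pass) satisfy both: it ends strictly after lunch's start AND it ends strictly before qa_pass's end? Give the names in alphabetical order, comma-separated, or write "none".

Conditions: its end is strictly after lunch's start (X.end > August 19) AND its end is strictly before qa_pass's end (X.end < August 7).
handoff: end August 13 > August 19? ✗; end August 13 < August 7? ✗ → no.
ingest: end August 11 > August 19? ✗; end August 11 < August 7? ✗ → no.
load_test: end August 15 > August 19? ✗; end August 15 < August 7? ✗ → no.
reindex: end August 26 > August 19? ✓; end August 26 < August 7? ✗ → no.
Result: none.

none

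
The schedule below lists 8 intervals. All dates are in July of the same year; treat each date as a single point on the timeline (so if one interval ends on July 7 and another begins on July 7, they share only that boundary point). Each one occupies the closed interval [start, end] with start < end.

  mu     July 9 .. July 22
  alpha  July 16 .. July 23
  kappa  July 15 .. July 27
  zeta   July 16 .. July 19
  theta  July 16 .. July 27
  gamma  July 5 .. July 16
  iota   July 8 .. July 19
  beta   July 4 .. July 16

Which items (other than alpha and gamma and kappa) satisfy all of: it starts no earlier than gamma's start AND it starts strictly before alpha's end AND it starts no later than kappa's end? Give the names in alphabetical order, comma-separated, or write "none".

Conditions: its start is no earlier than gamma's start (X.start >= July 5) AND its start is strictly before alpha's end (X.start < July 23) AND its start is no later than kappa's end (X.start <= July 27).
beta: start July 4 >= July 5? ✗; start July 4 < July 23? ✓; start July 4 <= July 27? ✓ → no.
iota: start July 8 >= July 5? ✓; start July 8 < July 23? ✓; start July 8 <= July 27? ✓ → yes.
mu: start July 9 >= July 5? ✓; start July 9 < July 23? ✓; start July 9 <= July 27? ✓ → yes.
theta: start July 16 >= July 5? ✓; start July 16 < July 23? ✓; start July 16 <= July 27? ✓ → yes.
zeta: start July 16 >= July 5? ✓; start July 16 < July 23? ✓; start July 16 <= July 27? ✓ → yes.
Result: iota, mu, theta, zeta.

iota, mu, theta, zeta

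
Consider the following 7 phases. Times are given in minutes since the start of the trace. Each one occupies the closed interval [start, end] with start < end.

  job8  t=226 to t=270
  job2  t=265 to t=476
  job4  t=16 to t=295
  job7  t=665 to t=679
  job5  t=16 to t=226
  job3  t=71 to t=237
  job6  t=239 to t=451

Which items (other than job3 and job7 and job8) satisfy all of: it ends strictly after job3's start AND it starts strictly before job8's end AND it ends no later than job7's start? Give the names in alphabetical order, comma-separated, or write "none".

job2, job4, job5, job6

Conditions: its end is strictly after job3's start (X.end > t=71) AND its start is strictly before job8's end (X.start < t=270) AND its end is no later than job7's start (X.end <= t=665).
job2: end t=476 > t=71? ✓; start t=265 < t=270? ✓; end t=476 <= t=665? ✓ → yes.
job4: end t=295 > t=71? ✓; start t=16 < t=270? ✓; end t=295 <= t=665? ✓ → yes.
job5: end t=226 > t=71? ✓; start t=16 < t=270? ✓; end t=226 <= t=665? ✓ → yes.
job6: end t=451 > t=71? ✓; start t=239 < t=270? ✓; end t=451 <= t=665? ✓ → yes.
Result: job2, job4, job5, job6.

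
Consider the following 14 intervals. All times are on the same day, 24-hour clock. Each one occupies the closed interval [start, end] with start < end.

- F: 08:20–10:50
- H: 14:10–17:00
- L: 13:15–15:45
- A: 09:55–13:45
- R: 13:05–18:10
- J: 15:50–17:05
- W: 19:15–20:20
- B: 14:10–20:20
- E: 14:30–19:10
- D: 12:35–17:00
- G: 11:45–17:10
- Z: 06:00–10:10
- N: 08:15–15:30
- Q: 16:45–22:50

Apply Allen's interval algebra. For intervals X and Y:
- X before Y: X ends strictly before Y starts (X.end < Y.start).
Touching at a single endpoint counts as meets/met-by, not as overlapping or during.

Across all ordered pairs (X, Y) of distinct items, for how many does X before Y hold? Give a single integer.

Checking all 182 ordered pairs for relation 'before'; matching pairs in alphabetical order:
(A, B): A before B ✓
(A, E): A before E ✓
(A, H): A before H ✓
(A, J): A before J ✓
(A, Q): A before Q ✓
(A, W): A before W ✓
(D, W): D before W ✓
(E, W): E before W ✓
(F, B): F before B ✓
(F, D): F before D ✓
(F, E): F before E ✓
(F, G): F before G ✓
(F, H): F before H ✓
(F, J): F before J ✓
(F, L): F before L ✓
(F, Q): F before Q ✓
(F, R): F before R ✓
(F, W): F before W ✓
(G, W): G before W ✓
(H, W): H before W ✓
(J, W): J before W ✓
(L, J): L before J ✓
(L, Q): L before Q ✓
(L, W): L before W ✓
... plus 14 further pairs not listed.
Count: 38.

38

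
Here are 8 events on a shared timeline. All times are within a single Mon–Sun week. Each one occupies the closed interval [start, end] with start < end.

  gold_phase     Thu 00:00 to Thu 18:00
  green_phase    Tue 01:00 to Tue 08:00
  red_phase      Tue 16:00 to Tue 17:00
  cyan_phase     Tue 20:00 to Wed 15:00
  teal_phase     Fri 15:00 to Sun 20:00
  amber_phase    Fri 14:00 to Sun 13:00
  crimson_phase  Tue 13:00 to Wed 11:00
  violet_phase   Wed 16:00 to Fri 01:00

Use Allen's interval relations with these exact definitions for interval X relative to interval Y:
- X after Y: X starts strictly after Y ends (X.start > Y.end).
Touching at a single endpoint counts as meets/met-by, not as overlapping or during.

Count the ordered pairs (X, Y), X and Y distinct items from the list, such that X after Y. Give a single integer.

24

Checking all 56 ordered pairs for relation 'after'; matching pairs in alphabetical order:
(amber_phase, crimson_phase): amber_phase after crimson_phase ✓
(amber_phase, cyan_phase): amber_phase after cyan_phase ✓
(amber_phase, gold_phase): amber_phase after gold_phase ✓
(amber_phase, green_phase): amber_phase after green_phase ✓
(amber_phase, red_phase): amber_phase after red_phase ✓
(amber_phase, violet_phase): amber_phase after violet_phase ✓
(crimson_phase, green_phase): crimson_phase after green_phase ✓
(cyan_phase, green_phase): cyan_phase after green_phase ✓
(cyan_phase, red_phase): cyan_phase after red_phase ✓
(gold_phase, crimson_phase): gold_phase after crimson_phase ✓
(gold_phase, cyan_phase): gold_phase after cyan_phase ✓
(gold_phase, green_phase): gold_phase after green_phase ✓
(gold_phase, red_phase): gold_phase after red_phase ✓
(red_phase, green_phase): red_phase after green_phase ✓
(teal_phase, crimson_phase): teal_phase after crimson_phase ✓
(teal_phase, cyan_phase): teal_phase after cyan_phase ✓
(teal_phase, gold_phase): teal_phase after gold_phase ✓
(teal_phase, green_phase): teal_phase after green_phase ✓
(teal_phase, red_phase): teal_phase after red_phase ✓
(teal_phase, violet_phase): teal_phase after violet_phase ✓
(violet_phase, crimson_phase): violet_phase after crimson_phase ✓
(violet_phase, cyan_phase): violet_phase after cyan_phase ✓
(violet_phase, green_phase): violet_phase after green_phase ✓
(violet_phase, red_phase): violet_phase after red_phase ✓
Count: 24.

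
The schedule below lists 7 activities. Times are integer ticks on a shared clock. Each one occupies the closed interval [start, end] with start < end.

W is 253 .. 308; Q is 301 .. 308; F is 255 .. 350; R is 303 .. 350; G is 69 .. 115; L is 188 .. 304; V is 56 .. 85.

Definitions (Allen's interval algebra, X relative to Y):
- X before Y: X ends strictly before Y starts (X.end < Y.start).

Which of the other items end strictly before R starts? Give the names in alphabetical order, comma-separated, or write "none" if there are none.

G, V

Target R = [303, 350].
F [255, 350] → finished-by → no.
G [69, 115] → before → yes.
L [188, 304] → overlaps → no.
Q [301, 308] → overlaps → no.
V [56, 85] → before → yes.
W [253, 308] → overlaps → no.
Result: G, V.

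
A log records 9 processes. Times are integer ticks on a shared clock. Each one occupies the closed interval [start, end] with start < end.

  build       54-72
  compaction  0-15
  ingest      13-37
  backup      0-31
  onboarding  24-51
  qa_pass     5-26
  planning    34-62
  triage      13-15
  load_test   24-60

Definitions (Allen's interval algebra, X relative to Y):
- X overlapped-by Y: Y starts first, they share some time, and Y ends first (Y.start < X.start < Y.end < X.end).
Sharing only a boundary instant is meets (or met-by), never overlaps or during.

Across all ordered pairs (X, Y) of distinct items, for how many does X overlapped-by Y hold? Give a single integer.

Checking all 72 ordered pairs for relation 'overlapped-by'; matching pairs in alphabetical order:
(build, load_test): build overlapped-by load_test ✓
(build, planning): build overlapped-by planning ✓
(ingest, backup): ingest overlapped-by backup ✓
(ingest, compaction): ingest overlapped-by compaction ✓
(ingest, qa_pass): ingest overlapped-by qa_pass ✓
(load_test, backup): load_test overlapped-by backup ✓
(load_test, ingest): load_test overlapped-by ingest ✓
(load_test, qa_pass): load_test overlapped-by qa_pass ✓
(onboarding, backup): onboarding overlapped-by backup ✓
(onboarding, ingest): onboarding overlapped-by ingest ✓
(onboarding, qa_pass): onboarding overlapped-by qa_pass ✓
(planning, ingest): planning overlapped-by ingest ✓
(planning, load_test): planning overlapped-by load_test ✓
(planning, onboarding): planning overlapped-by onboarding ✓
(qa_pass, compaction): qa_pass overlapped-by compaction ✓
Count: 15.

15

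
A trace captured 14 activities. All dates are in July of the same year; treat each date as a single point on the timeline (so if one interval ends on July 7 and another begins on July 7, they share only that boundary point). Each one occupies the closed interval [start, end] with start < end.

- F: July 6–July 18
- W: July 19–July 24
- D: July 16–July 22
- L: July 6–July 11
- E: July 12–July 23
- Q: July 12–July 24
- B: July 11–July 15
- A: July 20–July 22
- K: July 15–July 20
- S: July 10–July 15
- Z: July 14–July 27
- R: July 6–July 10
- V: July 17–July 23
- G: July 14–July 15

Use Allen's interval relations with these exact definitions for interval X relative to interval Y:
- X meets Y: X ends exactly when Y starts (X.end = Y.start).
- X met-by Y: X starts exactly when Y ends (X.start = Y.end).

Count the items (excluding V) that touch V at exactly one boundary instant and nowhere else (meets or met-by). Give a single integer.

0

Target V = [July 17, July 23].
A [July 20, July 22] → during → no.
B [July 11, July 15] → before → no.
D [July 16, July 22] → overlaps → no.
E [July 12, July 23] → finished-by → no.
F [July 6, July 18] → overlaps → no.
G [July 14, July 15] → before → no.
K [July 15, July 20] → overlaps → no.
L [July 6, July 11] → before → no.
Q [July 12, July 24] → contains → no.
R [July 6, July 10] → before → no.
S [July 10, July 15] → before → no.
W [July 19, July 24] → overlapped-by → no.
Z [July 14, July 27] → contains → no.
Total: 0.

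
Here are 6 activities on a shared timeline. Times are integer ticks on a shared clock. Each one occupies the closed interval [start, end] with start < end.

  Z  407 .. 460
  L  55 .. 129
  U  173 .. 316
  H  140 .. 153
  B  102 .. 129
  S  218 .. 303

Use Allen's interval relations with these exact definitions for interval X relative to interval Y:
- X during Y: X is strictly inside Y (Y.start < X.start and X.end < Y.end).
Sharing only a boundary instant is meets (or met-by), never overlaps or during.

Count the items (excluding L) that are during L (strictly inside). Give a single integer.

0

Target L = [55, 129].
B [102, 129] → finishes → no.
H [140, 153] → after → no.
S [218, 303] → after → no.
U [173, 316] → after → no.
Z [407, 460] → after → no.
Total: 0.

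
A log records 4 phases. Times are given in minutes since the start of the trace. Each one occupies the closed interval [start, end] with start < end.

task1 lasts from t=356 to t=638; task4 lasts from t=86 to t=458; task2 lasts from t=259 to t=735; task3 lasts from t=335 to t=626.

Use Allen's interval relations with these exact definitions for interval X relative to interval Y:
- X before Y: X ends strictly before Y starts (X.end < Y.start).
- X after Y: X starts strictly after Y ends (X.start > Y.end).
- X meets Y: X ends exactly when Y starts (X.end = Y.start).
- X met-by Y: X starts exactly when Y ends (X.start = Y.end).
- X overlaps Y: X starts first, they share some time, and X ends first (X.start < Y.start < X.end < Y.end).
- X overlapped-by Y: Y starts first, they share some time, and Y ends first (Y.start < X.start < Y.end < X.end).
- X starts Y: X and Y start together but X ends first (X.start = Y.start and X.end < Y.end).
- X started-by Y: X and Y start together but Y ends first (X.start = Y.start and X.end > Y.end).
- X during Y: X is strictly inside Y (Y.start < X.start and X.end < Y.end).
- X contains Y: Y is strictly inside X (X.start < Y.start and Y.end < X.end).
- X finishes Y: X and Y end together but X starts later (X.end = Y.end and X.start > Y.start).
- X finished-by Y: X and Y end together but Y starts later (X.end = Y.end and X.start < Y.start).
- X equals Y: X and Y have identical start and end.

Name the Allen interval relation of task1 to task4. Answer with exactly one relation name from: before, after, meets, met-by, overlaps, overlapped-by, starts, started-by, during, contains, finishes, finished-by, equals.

task1 = [t=356, t=638]; task4 = [t=86, t=458].
Compare endpoints: task1.start > task4.start, task1.start < task4.end, task1.end > task4.start, task1.end > task4.end.
That pattern is 'overlapped-by'.

overlapped-by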